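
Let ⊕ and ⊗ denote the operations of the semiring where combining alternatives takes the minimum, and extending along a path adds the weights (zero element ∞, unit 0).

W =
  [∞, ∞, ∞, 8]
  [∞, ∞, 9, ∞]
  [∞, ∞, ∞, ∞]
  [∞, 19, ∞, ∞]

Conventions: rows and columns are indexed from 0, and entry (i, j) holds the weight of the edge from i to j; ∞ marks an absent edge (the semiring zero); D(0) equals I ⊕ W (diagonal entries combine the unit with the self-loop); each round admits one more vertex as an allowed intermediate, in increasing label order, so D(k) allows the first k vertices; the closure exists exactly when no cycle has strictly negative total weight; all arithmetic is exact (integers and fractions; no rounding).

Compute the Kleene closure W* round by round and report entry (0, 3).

D(0):
  [0, ∞, ∞, 8]
  [∞, 0, 9, ∞]
  [∞, ∞, 0, ∞]
  [∞, 19, ∞, 0]
D(1):
  [0, ∞, ∞, 8]
  [∞, 0, 9, ∞]
  [∞, ∞, 0, ∞]
  [∞, 19, ∞, 0]
D(2):
  [0, ∞, ∞, 8]
  [∞, 0, 9, ∞]
  [∞, ∞, 0, ∞]
  [∞, 19, 28, 0]
D(3):
  [0, ∞, ∞, 8]
  [∞, 0, 9, ∞]
  [∞, ∞, 0, ∞]
  [∞, 19, 28, 0]
D(4):
  [0, 27, 36, 8]
  [∞, 0, 9, ∞]
  [∞, ∞, 0, ∞]
  [∞, 19, 28, 0]
Answer: W*[0][3] = 8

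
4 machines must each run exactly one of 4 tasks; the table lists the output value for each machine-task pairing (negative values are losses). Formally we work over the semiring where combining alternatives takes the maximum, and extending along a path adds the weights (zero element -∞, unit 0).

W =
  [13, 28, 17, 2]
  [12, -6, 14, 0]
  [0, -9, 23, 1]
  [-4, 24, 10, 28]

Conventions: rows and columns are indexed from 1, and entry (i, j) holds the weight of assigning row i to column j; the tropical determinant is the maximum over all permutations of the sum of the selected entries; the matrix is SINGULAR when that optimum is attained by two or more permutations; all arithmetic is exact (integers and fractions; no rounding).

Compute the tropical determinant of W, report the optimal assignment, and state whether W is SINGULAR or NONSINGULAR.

σ = (1, 2, 3, 4): 13 + (-6) + 23 + 28 = 58
σ = (1, 2, 4, 3): 13 + (-6) + 1 + 10 = 18
σ = (1, 3, 2, 4): 13 + 14 + (-9) + 28 = 46
σ = (1, 3, 4, 2): 13 + 14 + 1 + 24 = 52
σ = (1, 4, 2, 3): 13 + 0 + (-9) + 10 = 14
σ = (1, 4, 3, 2): 13 + 0 + 23 + 24 = 60
σ = (2, 1, 3, 4): 28 + 12 + 23 + 28 = 91
σ = (2, 1, 4, 3): 28 + 12 + 1 + 10 = 51
σ = (2, 3, 1, 4): 28 + 14 + 0 + 28 = 70
σ = (2, 3, 4, 1): 28 + 14 + 1 + (-4) = 39
σ = (2, 4, 1, 3): 28 + 0 + 0 + 10 = 38
σ = (2, 4, 3, 1): 28 + 0 + 23 + (-4) = 47
σ = (3, 1, 2, 4): 17 + 12 + (-9) + 28 = 48
σ = (3, 1, 4, 2): 17 + 12 + 1 + 24 = 54
σ = (3, 2, 1, 4): 17 + (-6) + 0 + 28 = 39
σ = (3, 2, 4, 1): 17 + (-6) + 1 + (-4) = 8
σ = (3, 4, 1, 2): 17 + 0 + 0 + 24 = 41
σ = (3, 4, 2, 1): 17 + 0 + (-9) + (-4) = 4
σ = (4, 1, 2, 3): 2 + 12 + (-9) + 10 = 15
σ = (4, 1, 3, 2): 2 + 12 + 23 + 24 = 61
σ = (4, 2, 1, 3): 2 + (-6) + 0 + 10 = 6
σ = (4, 2, 3, 1): 2 + (-6) + 23 + (-4) = 15
σ = (4, 3, 1, 2): 2 + 14 + 0 + 24 = 40
σ = (4, 3, 2, 1): 2 + 14 + (-9) + (-4) = 3
Optimal value attained by: σ = (2, 1, 3, 4).
Answer: det⊕(W) = 91; verdict: NONSINGULAR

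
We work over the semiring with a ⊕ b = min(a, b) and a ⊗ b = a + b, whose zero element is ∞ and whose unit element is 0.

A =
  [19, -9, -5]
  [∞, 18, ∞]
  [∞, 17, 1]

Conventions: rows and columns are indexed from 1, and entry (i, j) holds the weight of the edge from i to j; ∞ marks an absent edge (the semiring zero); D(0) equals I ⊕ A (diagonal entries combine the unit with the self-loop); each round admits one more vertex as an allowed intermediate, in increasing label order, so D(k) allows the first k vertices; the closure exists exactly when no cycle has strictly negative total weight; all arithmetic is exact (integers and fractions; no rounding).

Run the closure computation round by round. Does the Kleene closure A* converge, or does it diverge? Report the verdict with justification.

D(0):
  [0, -9, -5]
  [∞, 0, ∞]
  [∞, 17, 0]
D(1):
  [0, -9, -5]
  [∞, 0, ∞]
  [∞, 17, 0]
D(2):
  [0, -9, -5]
  [∞, 0, ∞]
  [∞, 17, 0]
D(3):
  [0, -9, -5]
  [∞, 0, ∞]
  [∞, 17, 0]
Key observation: every diagonal entry stays at the unit through all rounds, so no improving cycle exists.
Answer: CONVERGES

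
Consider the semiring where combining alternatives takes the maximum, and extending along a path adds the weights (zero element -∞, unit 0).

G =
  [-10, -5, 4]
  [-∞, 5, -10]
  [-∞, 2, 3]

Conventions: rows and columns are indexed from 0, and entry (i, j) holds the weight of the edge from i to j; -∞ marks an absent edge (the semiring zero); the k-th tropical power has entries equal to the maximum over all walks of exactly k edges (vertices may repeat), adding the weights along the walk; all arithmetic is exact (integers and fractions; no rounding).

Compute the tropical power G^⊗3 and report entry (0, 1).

G^⊗2:
  [-20, 6, 7]
  [-∞, 10, -5]
  [-∞, 7, 6]
G^⊗3:
  [-30, 11, 10]
  [-∞, 15, 0]
  [-∞, 12, 9]
Key observation: the optimum is the walk 0->2->1->1, with weight 4 + 2 + 5 = 11.
Optimal value attained by: walk 0->2->1->1.
Answer: (G^⊗3)[0][1] = 11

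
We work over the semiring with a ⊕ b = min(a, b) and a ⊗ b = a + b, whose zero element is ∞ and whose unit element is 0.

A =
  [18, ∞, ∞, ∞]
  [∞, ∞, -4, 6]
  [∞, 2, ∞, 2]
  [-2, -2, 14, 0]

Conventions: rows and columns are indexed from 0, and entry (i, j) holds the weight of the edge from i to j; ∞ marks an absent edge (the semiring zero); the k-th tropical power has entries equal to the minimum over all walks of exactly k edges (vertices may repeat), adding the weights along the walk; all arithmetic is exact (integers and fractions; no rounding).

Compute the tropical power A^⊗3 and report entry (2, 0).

A^⊗2:
  [36, ∞, ∞, ∞]
  [4, -2, 20, -2]
  [0, 0, -2, 2]
  [-2, -2, -6, 0]
A^⊗3:
  [54, ∞, ∞, ∞]
  [-4, -4, -6, -2]
  [0, 0, -4, 0]
  [-2, -4, -6, -4]
Key observation: the optimum is the walk 2->3->3->0, with weight 2 + 0 + (-2) = 0.
Optimal value attained by: walk 2->3->3->0.
Answer: (A^⊗3)[2][0] = 0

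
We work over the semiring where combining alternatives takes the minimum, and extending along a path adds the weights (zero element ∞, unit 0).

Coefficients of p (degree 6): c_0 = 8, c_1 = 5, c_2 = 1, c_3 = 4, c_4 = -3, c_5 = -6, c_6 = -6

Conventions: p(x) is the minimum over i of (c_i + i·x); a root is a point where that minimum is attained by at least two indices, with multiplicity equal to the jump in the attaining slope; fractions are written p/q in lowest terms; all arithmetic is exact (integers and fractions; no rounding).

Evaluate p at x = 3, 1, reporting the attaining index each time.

p(3) = min(8+0·3=8, 5+1·3=8, 1+2·3=7, 4+3·3=13, -3+4·3=9, -6+5·3=9, -6+6·3=12) = 7 (attained by i=2)
p(1) = min(8+0·1=8, 5+1·1=6, 1+2·1=3, 4+3·1=7, -3+4·1=1, -6+5·1=-1, -6+6·1=0) = -1 (attained by i=5)
Answer: p(3) = 7; p(1) = -1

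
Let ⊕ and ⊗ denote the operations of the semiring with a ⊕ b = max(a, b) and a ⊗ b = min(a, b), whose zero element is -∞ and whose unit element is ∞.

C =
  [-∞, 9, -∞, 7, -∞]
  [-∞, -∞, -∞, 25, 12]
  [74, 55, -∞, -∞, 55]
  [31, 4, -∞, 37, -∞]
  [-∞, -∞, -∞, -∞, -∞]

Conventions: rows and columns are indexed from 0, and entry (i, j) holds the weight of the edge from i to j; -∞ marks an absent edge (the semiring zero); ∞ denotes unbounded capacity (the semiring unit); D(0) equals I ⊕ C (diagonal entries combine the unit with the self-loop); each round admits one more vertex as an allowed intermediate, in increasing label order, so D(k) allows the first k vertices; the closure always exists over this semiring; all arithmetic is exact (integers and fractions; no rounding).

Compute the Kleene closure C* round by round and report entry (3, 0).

D(0):
  [∞, 9, -∞, 7, -∞]
  [-∞, ∞, -∞, 25, 12]
  [74, 55, ∞, -∞, 55]
  [31, 4, -∞, ∞, -∞]
  [-∞, -∞, -∞, -∞, ∞]
D(1):
  [∞, 9, -∞, 7, -∞]
  [-∞, ∞, -∞, 25, 12]
  [74, 55, ∞, 7, 55]
  [31, 9, -∞, ∞, -∞]
  [-∞, -∞, -∞, -∞, ∞]
D(2):
  [∞, 9, -∞, 9, 9]
  [-∞, ∞, -∞, 25, 12]
  [74, 55, ∞, 25, 55]
  [31, 9, -∞, ∞, 9]
  [-∞, -∞, -∞, -∞, ∞]
D(3):
  [∞, 9, -∞, 9, 9]
  [-∞, ∞, -∞, 25, 12]
  [74, 55, ∞, 25, 55]
  [31, 9, -∞, ∞, 9]
  [-∞, -∞, -∞, -∞, ∞]
D(4):
  [∞, 9, -∞, 9, 9]
  [25, ∞, -∞, 25, 12]
  [74, 55, ∞, 25, 55]
  [31, 9, -∞, ∞, 9]
  [-∞, -∞, -∞, -∞, ∞]
D(5):
  [∞, 9, -∞, 9, 9]
  [25, ∞, -∞, 25, 12]
  [74, 55, ∞, 25, 55]
  [31, 9, -∞, ∞, 9]
  [-∞, -∞, -∞, -∞, ∞]
Answer: C*[3][0] = 31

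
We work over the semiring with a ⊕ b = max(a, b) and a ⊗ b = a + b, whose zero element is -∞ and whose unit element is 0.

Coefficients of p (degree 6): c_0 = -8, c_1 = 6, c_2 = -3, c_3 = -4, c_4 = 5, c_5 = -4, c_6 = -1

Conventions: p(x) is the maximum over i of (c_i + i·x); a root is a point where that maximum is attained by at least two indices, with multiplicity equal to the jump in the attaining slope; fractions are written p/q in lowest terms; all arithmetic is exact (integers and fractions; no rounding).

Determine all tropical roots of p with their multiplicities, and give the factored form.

hull edge (i=0, c=-8) to (i=1, c=6): slope 14, span 1
hull edge (i=1, c=6) to (i=4, c=5): slope -1/3, span 3
hull edge (i=4, c=5) to (i=6, c=-1): slope -3, span 2
Factored form: p(x) = -1 ⊗ (x ⊕ (-14)) ⊗ (x ⊕ 1/3) ⊗ (x ⊕ 1/3) ⊗ (x ⊕ 1/3) ⊗ (x ⊕ 3) ⊗ (x ⊕ 3)
Answer: roots = -14 (mult 1), 1/3 (mult 3), 3 (mult 2)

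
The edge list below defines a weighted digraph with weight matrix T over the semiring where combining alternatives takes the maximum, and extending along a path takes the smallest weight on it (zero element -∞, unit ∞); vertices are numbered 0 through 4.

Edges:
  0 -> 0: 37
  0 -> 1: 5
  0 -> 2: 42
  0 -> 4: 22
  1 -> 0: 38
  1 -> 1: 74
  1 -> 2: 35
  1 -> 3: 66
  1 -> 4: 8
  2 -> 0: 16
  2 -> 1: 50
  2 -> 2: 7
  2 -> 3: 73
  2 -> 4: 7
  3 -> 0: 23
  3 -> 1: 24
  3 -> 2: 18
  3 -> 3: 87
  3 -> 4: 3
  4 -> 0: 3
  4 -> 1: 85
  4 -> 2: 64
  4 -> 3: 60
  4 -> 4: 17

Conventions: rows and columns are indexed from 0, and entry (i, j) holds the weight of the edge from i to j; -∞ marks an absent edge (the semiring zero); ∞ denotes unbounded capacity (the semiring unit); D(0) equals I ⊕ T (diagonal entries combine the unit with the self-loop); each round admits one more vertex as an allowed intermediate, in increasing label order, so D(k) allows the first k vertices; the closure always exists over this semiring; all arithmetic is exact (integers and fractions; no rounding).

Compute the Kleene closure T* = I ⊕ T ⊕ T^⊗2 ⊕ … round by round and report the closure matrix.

D(0):
  [∞, 5, 42, -∞, 22]
  [38, ∞, 35, 66, 8]
  [16, 50, ∞, 73, 7]
  [23, 24, 18, ∞, 3]
  [3, 85, 64, 60, ∞]
D(1):
  [∞, 5, 42, -∞, 22]
  [38, ∞, 38, 66, 22]
  [16, 50, ∞, 73, 16]
  [23, 24, 23, ∞, 22]
  [3, 85, 64, 60, ∞]
D(2):
  [∞, 5, 42, 5, 22]
  [38, ∞, 38, 66, 22]
  [38, 50, ∞, 73, 22]
  [24, 24, 24, ∞, 22]
  [38, 85, 64, 66, ∞]
D(3):
  [∞, 42, 42, 42, 22]
  [38, ∞, 38, 66, 22]
  [38, 50, ∞, 73, 22]
  [24, 24, 24, ∞, 22]
  [38, 85, 64, 66, ∞]
D(4):
  [∞, 42, 42, 42, 22]
  [38, ∞, 38, 66, 22]
  [38, 50, ∞, 73, 22]
  [24, 24, 24, ∞, 22]
  [38, 85, 64, 66, ∞]
D(5):
  [∞, 42, 42, 42, 22]
  [38, ∞, 38, 66, 22]
  [38, 50, ∞, 73, 22]
  [24, 24, 24, ∞, 22]
  [38, 85, 64, 66, ∞]
Answer: T* = [[∞, 42, 42, 42, 22], [38, ∞, 38, 66, 22], [38, 50, ∞, 73, 22], [24, 24, 24, ∞, 22], [38, 85, 64, 66, ∞]]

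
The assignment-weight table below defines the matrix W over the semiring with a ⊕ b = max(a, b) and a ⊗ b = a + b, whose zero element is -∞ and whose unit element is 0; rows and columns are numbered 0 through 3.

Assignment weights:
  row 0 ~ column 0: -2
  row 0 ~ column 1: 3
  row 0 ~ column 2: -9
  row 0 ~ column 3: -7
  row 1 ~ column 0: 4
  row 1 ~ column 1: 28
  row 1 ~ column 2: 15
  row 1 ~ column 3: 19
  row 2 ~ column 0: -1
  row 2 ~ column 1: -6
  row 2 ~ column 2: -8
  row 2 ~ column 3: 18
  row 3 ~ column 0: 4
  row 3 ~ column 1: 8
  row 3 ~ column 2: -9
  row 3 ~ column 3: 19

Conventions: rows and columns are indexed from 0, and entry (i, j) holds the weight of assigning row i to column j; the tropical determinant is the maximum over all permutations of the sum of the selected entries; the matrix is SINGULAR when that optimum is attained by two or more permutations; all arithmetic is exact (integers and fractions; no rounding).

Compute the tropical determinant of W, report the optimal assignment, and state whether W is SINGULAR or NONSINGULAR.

σ = (0, 1, 2, 3): (-2) + 28 + (-8) + 19 = 37
σ = (0, 1, 3, 2): (-2) + 28 + 18 + (-9) = 35
σ = (0, 2, 1, 3): (-2) + 15 + (-6) + 19 = 26
σ = (0, 2, 3, 1): (-2) + 15 + 18 + 8 = 39
σ = (0, 3, 1, 2): (-2) + 19 + (-6) + (-9) = 2
σ = (0, 3, 2, 1): (-2) + 19 + (-8) + 8 = 17
σ = (1, 0, 2, 3): 3 + 4 + (-8) + 19 = 18
σ = (1, 0, 3, 2): 3 + 4 + 18 + (-9) = 16
σ = (1, 2, 0, 3): 3 + 15 + (-1) + 19 = 36
σ = (1, 2, 3, 0): 3 + 15 + 18 + 4 = 40
σ = (1, 3, 0, 2): 3 + 19 + (-1) + (-9) = 12
σ = (1, 3, 2, 0): 3 + 19 + (-8) + 4 = 18
σ = (2, 0, 1, 3): (-9) + 4 + (-6) + 19 = 8
σ = (2, 0, 3, 1): (-9) + 4 + 18 + 8 = 21
σ = (2, 1, 0, 3): (-9) + 28 + (-1) + 19 = 37
σ = (2, 1, 3, 0): (-9) + 28 + 18 + 4 = 41
σ = (2, 3, 0, 1): (-9) + 19 + (-1) + 8 = 17
σ = (2, 3, 1, 0): (-9) + 19 + (-6) + 4 = 8
σ = (3, 0, 1, 2): (-7) + 4 + (-6) + (-9) = -18
σ = (3, 0, 2, 1): (-7) + 4 + (-8) + 8 = -3
σ = (3, 1, 0, 2): (-7) + 28 + (-1) + (-9) = 11
σ = (3, 1, 2, 0): (-7) + 28 + (-8) + 4 = 17
σ = (3, 2, 0, 1): (-7) + 15 + (-1) + 8 = 15
σ = (3, 2, 1, 0): (-7) + 15 + (-6) + 4 = 6
Optimal value attained by: σ = (2, 1, 3, 0).
Answer: det⊕(W) = 41; verdict: NONSINGULAR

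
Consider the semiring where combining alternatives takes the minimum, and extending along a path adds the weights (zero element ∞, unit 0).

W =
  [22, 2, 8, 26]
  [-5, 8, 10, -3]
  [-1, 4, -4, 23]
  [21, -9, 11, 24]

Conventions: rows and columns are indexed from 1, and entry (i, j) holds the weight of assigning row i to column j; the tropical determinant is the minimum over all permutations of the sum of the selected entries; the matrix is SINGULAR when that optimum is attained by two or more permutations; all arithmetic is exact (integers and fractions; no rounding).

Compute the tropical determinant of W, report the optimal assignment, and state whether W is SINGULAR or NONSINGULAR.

σ = (1, 2, 3, 4): 22 + 8 + (-4) + 24 = 50
σ = (1, 2, 4, 3): 22 + 8 + 23 + 11 = 64
σ = (1, 3, 2, 4): 22 + 10 + 4 + 24 = 60
σ = (1, 3, 4, 2): 22 + 10 + 23 + (-9) = 46
σ = (1, 4, 2, 3): 22 + (-3) + 4 + 11 = 34
σ = (1, 4, 3, 2): 22 + (-3) + (-4) + (-9) = 6
σ = (2, 1, 3, 4): 2 + (-5) + (-4) + 24 = 17
σ = (2, 1, 4, 3): 2 + (-5) + 23 + 11 = 31
σ = (2, 3, 1, 4): 2 + 10 + (-1) + 24 = 35
σ = (2, 3, 4, 1): 2 + 10 + 23 + 21 = 56
σ = (2, 4, 1, 3): 2 + (-3) + (-1) + 11 = 9
σ = (2, 4, 3, 1): 2 + (-3) + (-4) + 21 = 16
σ = (3, 1, 2, 4): 8 + (-5) + 4 + 24 = 31
σ = (3, 1, 4, 2): 8 + (-5) + 23 + (-9) = 17
σ = (3, 2, 1, 4): 8 + 8 + (-1) + 24 = 39
σ = (3, 2, 4, 1): 8 + 8 + 23 + 21 = 60
σ = (3, 4, 1, 2): 8 + (-3) + (-1) + (-9) = -5
σ = (3, 4, 2, 1): 8 + (-3) + 4 + 21 = 30
σ = (4, 1, 2, 3): 26 + (-5) + 4 + 11 = 36
σ = (4, 1, 3, 2): 26 + (-5) + (-4) + (-9) = 8
σ = (4, 2, 1, 3): 26 + 8 + (-1) + 11 = 44
σ = (4, 2, 3, 1): 26 + 8 + (-4) + 21 = 51
σ = (4, 3, 1, 2): 26 + 10 + (-1) + (-9) = 26
σ = (4, 3, 2, 1): 26 + 10 + 4 + 21 = 61
Optimal value attained by: σ = (3, 4, 1, 2).
Answer: det⊕(W) = -5; verdict: NONSINGULAR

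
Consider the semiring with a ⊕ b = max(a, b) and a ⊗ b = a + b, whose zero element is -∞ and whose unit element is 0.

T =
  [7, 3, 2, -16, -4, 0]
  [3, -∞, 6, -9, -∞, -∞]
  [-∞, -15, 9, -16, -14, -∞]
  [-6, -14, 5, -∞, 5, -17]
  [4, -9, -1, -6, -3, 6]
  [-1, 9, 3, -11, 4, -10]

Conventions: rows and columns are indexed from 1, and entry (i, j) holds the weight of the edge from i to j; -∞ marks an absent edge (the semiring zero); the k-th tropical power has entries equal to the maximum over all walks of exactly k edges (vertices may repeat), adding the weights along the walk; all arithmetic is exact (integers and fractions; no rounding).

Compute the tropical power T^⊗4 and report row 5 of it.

T^⊗2:
  [14, 10, 11, -6, 4, 7]
  [10, 6, 15, -10, -1, 3]
  [-10, -6, 18, -7, -5, -8]
  [9, -3, 14, -1, 2, 11]
  [11, 15, 9, -5, 10, 4]
  [12, 2, 15, 0, 1, 10]
T^⊗3:
  [21, 17, 20, 1, 11, 14]
  [17, 13, 24, -1, 7, 10]
  [-1, 3, 27, 2, 4, 1]
  [16, 20, 23, 0, 15, 9]
  [18, 14, 21, 6, 8, 16]
  [19, 19, 24, -1, 14, 12]
T^⊗4:
  [28, 24, 29, 8, 18, 21]
  [24, 20, 33, 8, 14, 17]
  [8, 12, 36, 11, 13, 10]
  [23, 19, 32, 11, 13, 21]
  [25, 25, 30, 5, 20, 18]
  [26, 22, 33, 10, 16, 20]
Answer: row 5 of T^⊗4 = [25, 25, 30, 5, 20, 18]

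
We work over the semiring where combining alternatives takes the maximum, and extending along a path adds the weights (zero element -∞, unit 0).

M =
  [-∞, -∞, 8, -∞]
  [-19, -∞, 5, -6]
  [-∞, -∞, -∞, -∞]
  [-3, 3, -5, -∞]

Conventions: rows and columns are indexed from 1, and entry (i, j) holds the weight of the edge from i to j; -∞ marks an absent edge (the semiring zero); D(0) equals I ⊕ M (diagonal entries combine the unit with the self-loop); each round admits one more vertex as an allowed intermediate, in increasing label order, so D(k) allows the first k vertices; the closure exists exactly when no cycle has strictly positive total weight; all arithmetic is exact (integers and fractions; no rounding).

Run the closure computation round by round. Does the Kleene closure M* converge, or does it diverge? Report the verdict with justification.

D(0):
  [0, -∞, 8, -∞]
  [-19, 0, 5, -6]
  [-∞, -∞, 0, -∞]
  [-3, 3, -5, 0]
D(1):
  [0, -∞, 8, -∞]
  [-19, 0, 5, -6]
  [-∞, -∞, 0, -∞]
  [-3, 3, 5, 0]
D(2):
  [0, -∞, 8, -∞]
  [-19, 0, 5, -6]
  [-∞, -∞, 0, -∞]
  [-3, 3, 8, 0]
D(3):
  [0, -∞, 8, -∞]
  [-19, 0, 5, -6]
  [-∞, -∞, 0, -∞]
  [-3, 3, 8, 0]
D(4):
  [0, -∞, 8, -∞]
  [-9, 0, 5, -6]
  [-∞, -∞, 0, -∞]
  [-3, 3, 8, 0]
Key observation: every diagonal entry stays at the unit through all rounds, so no improving cycle exists.
Answer: CONVERGES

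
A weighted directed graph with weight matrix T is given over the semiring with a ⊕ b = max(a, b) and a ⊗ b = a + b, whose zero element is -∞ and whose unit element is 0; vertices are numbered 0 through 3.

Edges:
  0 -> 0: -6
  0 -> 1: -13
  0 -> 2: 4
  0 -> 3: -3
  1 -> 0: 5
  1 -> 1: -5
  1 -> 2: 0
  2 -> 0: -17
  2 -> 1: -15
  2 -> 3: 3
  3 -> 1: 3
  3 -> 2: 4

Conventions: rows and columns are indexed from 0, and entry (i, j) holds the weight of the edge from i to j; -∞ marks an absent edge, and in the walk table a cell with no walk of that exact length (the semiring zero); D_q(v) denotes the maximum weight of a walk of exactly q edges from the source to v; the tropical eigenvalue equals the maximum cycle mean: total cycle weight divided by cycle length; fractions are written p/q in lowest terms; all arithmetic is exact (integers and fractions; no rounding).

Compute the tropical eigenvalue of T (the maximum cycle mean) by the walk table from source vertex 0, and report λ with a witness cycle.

q=0: [0, -∞, -∞, -∞]
q=1: [-6, -13, 4, -3]
q=2: [-8, 0, 1, 7]
q=3: [5, 10, 11, 4]
q=4: [15, 7, 10, 14]
Optimal cycle mean attained by: cycle 0->2->3->1->0, total 4 + 3 + 3 + 5, length 4.
Answer: λ = 15/4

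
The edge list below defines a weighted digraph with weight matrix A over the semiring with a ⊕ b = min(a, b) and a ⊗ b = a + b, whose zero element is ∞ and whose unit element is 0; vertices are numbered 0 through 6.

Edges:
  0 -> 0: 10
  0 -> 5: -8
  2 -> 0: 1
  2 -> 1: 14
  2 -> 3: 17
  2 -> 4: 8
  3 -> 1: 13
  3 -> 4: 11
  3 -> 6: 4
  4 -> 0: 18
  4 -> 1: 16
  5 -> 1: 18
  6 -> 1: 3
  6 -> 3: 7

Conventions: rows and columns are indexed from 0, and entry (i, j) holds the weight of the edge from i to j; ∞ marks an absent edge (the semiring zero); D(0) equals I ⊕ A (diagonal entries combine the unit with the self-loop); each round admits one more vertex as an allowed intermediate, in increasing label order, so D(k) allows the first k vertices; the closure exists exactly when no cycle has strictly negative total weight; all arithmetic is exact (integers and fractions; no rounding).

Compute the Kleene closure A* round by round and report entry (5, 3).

D(0):
  [0, ∞, ∞, ∞, ∞, -8, ∞]
  [∞, 0, ∞, ∞, ∞, ∞, ∞]
  [1, 14, 0, 17, 8, ∞, ∞]
  [∞, 13, ∞, 0, 11, ∞, 4]
  [18, 16, ∞, ∞, 0, ∞, ∞]
  [∞, 18, ∞, ∞, ∞, 0, ∞]
  [∞, 3, ∞, 7, ∞, ∞, 0]
D(1):
  [0, ∞, ∞, ∞, ∞, -8, ∞]
  [∞, 0, ∞, ∞, ∞, ∞, ∞]
  [1, 14, 0, 17, 8, -7, ∞]
  [∞, 13, ∞, 0, 11, ∞, 4]
  [18, 16, ∞, ∞, 0, 10, ∞]
  [∞, 18, ∞, ∞, ∞, 0, ∞]
  [∞, 3, ∞, 7, ∞, ∞, 0]
D(2):
  [0, ∞, ∞, ∞, ∞, -8, ∞]
  [∞, 0, ∞, ∞, ∞, ∞, ∞]
  [1, 14, 0, 17, 8, -7, ∞]
  [∞, 13, ∞, 0, 11, ∞, 4]
  [18, 16, ∞, ∞, 0, 10, ∞]
  [∞, 18, ∞, ∞, ∞, 0, ∞]
  [∞, 3, ∞, 7, ∞, ∞, 0]
D(3):
  [0, ∞, ∞, ∞, ∞, -8, ∞]
  [∞, 0, ∞, ∞, ∞, ∞, ∞]
  [1, 14, 0, 17, 8, -7, ∞]
  [∞, 13, ∞, 0, 11, ∞, 4]
  [18, 16, ∞, ∞, 0, 10, ∞]
  [∞, 18, ∞, ∞, ∞, 0, ∞]
  [∞, 3, ∞, 7, ∞, ∞, 0]
D(4):
  [0, ∞, ∞, ∞, ∞, -8, ∞]
  [∞, 0, ∞, ∞, ∞, ∞, ∞]
  [1, 14, 0, 17, 8, -7, 21]
  [∞, 13, ∞, 0, 11, ∞, 4]
  [18, 16, ∞, ∞, 0, 10, ∞]
  [∞, 18, ∞, ∞, ∞, 0, ∞]
  [∞, 3, ∞, 7, 18, ∞, 0]
D(5):
  [0, ∞, ∞, ∞, ∞, -8, ∞]
  [∞, 0, ∞, ∞, ∞, ∞, ∞]
  [1, 14, 0, 17, 8, -7, 21]
  [29, 13, ∞, 0, 11, 21, 4]
  [18, 16, ∞, ∞, 0, 10, ∞]
  [∞, 18, ∞, ∞, ∞, 0, ∞]
  [36, 3, ∞, 7, 18, 28, 0]
D(6):
  [0, 10, ∞, ∞, ∞, -8, ∞]
  [∞, 0, ∞, ∞, ∞, ∞, ∞]
  [1, 11, 0, 17, 8, -7, 21]
  [29, 13, ∞, 0, 11, 21, 4]
  [18, 16, ∞, ∞, 0, 10, ∞]
  [∞, 18, ∞, ∞, ∞, 0, ∞]
  [36, 3, ∞, 7, 18, 28, 0]
D(7):
  [0, 10, ∞, ∞, ∞, -8, ∞]
  [∞, 0, ∞, ∞, ∞, ∞, ∞]
  [1, 11, 0, 17, 8, -7, 21]
  [29, 7, ∞, 0, 11, 21, 4]
  [18, 16, ∞, ∞, 0, 10, ∞]
  [∞, 18, ∞, ∞, ∞, 0, ∞]
  [36, 3, ∞, 7, 18, 28, 0]
Answer: A*[5][3] = ∞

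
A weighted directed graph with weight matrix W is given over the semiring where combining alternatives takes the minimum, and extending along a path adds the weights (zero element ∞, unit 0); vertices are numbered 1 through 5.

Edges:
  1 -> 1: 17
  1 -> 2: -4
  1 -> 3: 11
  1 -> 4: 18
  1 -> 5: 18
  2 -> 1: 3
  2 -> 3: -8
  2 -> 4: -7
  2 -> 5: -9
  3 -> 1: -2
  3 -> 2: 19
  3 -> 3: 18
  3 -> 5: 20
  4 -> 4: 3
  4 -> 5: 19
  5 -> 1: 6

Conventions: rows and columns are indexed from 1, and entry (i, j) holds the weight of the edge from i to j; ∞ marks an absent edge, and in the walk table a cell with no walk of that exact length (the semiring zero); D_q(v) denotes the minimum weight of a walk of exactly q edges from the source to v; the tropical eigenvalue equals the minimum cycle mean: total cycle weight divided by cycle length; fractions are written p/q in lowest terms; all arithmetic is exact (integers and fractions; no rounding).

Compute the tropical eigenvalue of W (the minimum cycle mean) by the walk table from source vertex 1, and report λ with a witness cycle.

q=0: [0, ∞, ∞, ∞, ∞]
q=1: [17, -4, 11, 18, 18]
q=2: [-1, 13, -12, -11, -13]
q=3: [-14, -5, 5, -8, 4]
q=4: [-2, -18, -13, -12, -14]
q=5: [-15, -6, -26, -25, -27]
Optimal cycle mean attained by: cycle 1->2->3->1, total (-4) + (-8) + (-2), length 3.
Answer: λ = -14/3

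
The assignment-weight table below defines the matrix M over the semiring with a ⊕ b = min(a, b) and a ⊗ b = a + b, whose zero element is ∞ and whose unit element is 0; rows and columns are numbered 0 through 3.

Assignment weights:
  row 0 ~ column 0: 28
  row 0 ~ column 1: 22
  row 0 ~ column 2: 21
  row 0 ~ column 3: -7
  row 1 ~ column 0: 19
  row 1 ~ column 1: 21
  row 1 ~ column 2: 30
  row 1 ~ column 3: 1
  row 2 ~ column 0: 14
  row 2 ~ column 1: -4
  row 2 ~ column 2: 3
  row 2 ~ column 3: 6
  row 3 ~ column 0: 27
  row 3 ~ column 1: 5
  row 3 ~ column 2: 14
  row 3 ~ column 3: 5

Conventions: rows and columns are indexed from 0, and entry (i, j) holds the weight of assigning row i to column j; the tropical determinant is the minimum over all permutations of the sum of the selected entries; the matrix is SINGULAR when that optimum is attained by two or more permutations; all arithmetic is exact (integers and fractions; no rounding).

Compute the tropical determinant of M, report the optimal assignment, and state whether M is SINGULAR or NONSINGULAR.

σ = (0, 1, 2, 3): 28 + 21 + 3 + 5 = 57
σ = (0, 1, 3, 2): 28 + 21 + 6 + 14 = 69
σ = (0, 2, 1, 3): 28 + 30 + (-4) + 5 = 59
σ = (0, 2, 3, 1): 28 + 30 + 6 + 5 = 69
σ = (0, 3, 1, 2): 28 + 1 + (-4) + 14 = 39
σ = (0, 3, 2, 1): 28 + 1 + 3 + 5 = 37
σ = (1, 0, 2, 3): 22 + 19 + 3 + 5 = 49
σ = (1, 0, 3, 2): 22 + 19 + 6 + 14 = 61
σ = (1, 2, 0, 3): 22 + 30 + 14 + 5 = 71
σ = (1, 2, 3, 0): 22 + 30 + 6 + 27 = 85
σ = (1, 3, 0, 2): 22 + 1 + 14 + 14 = 51
σ = (1, 3, 2, 0): 22 + 1 + 3 + 27 = 53
σ = (2, 0, 1, 3): 21 + 19 + (-4) + 5 = 41
σ = (2, 0, 3, 1): 21 + 19 + 6 + 5 = 51
σ = (2, 1, 0, 3): 21 + 21 + 14 + 5 = 61
σ = (2, 1, 3, 0): 21 + 21 + 6 + 27 = 75
σ = (2, 3, 0, 1): 21 + 1 + 14 + 5 = 41
σ = (2, 3, 1, 0): 21 + 1 + (-4) + 27 = 45
σ = (3, 0, 1, 2): (-7) + 19 + (-4) + 14 = 22
σ = (3, 0, 2, 1): (-7) + 19 + 3 + 5 = 20
σ = (3, 1, 0, 2): (-7) + 21 + 14 + 14 = 42
σ = (3, 1, 2, 0): (-7) + 21 + 3 + 27 = 44
σ = (3, 2, 0, 1): (-7) + 30 + 14 + 5 = 42
σ = (3, 2, 1, 0): (-7) + 30 + (-4) + 27 = 46
Optimal value attained by: σ = (3, 0, 2, 1).
Answer: det⊕(M) = 20; verdict: NONSINGULAR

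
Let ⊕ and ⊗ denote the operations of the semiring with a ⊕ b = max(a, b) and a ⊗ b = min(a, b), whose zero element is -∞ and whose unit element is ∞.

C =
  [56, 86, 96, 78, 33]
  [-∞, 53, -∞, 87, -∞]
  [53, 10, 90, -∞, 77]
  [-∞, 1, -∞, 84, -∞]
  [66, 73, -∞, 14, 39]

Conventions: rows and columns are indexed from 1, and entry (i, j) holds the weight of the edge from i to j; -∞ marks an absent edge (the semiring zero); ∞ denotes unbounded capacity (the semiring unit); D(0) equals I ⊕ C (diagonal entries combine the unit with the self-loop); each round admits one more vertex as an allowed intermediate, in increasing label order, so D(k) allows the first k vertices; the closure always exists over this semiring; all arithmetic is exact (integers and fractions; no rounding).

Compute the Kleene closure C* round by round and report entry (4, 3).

D(0):
  [∞, 86, 96, 78, 33]
  [-∞, ∞, -∞, 87, -∞]
  [53, 10, ∞, -∞, 77]
  [-∞, 1, -∞, ∞, -∞]
  [66, 73, -∞, 14, ∞]
D(1):
  [∞, 86, 96, 78, 33]
  [-∞, ∞, -∞, 87, -∞]
  [53, 53, ∞, 53, 77]
  [-∞, 1, -∞, ∞, -∞]
  [66, 73, 66, 66, ∞]
D(2):
  [∞, 86, 96, 86, 33]
  [-∞, ∞, -∞, 87, -∞]
  [53, 53, ∞, 53, 77]
  [-∞, 1, -∞, ∞, -∞]
  [66, 73, 66, 73, ∞]
D(3):
  [∞, 86, 96, 86, 77]
  [-∞, ∞, -∞, 87, -∞]
  [53, 53, ∞, 53, 77]
  [-∞, 1, -∞, ∞, -∞]
  [66, 73, 66, 73, ∞]
D(4):
  [∞, 86, 96, 86, 77]
  [-∞, ∞, -∞, 87, -∞]
  [53, 53, ∞, 53, 77]
  [-∞, 1, -∞, ∞, -∞]
  [66, 73, 66, 73, ∞]
D(5):
  [∞, 86, 96, 86, 77]
  [-∞, ∞, -∞, 87, -∞]
  [66, 73, ∞, 73, 77]
  [-∞, 1, -∞, ∞, -∞]
  [66, 73, 66, 73, ∞]
Answer: C*[4][3] = -∞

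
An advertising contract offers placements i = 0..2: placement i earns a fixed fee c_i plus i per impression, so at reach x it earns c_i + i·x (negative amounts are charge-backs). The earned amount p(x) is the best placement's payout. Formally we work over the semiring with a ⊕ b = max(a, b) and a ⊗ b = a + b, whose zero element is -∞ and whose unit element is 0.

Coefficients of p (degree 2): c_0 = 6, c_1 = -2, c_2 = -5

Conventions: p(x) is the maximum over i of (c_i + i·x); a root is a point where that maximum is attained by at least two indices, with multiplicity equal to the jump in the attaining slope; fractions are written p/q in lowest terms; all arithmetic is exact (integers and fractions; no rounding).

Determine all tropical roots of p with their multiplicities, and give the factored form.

hull edge (i=0, c=6) to (i=2, c=-5): slope -11/2, span 2
Factored form: p(x) = -5 ⊗ (x ⊕ 11/2) ⊗ (x ⊕ 11/2)
Answer: roots = 11/2 (mult 2)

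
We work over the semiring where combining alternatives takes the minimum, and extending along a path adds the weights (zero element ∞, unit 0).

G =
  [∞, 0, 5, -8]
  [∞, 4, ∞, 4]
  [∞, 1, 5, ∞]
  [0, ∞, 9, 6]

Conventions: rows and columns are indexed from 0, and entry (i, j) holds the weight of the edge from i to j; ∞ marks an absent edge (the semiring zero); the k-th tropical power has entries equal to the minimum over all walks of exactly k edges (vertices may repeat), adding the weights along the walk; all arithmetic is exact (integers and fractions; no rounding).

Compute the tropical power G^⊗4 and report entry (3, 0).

G^⊗2:
  [-8, 4, 1, -2]
  [4, 8, 13, 8]
  [∞, 5, 10, 5]
  [6, 0, 5, -8]
G^⊗3:
  [-2, -8, -3, -16]
  [8, 4, 9, -4]
  [5, 9, 14, 9]
  [-8, 4, 1, -2]
G^⊗4:
  [-16, -4, -7, -10]
  [-4, 8, 5, 0]
  [9, 5, 10, -3]
  [-2, -8, -3, -16]
Key observation: the optimum is the walk 3->0->3->3->0, with weight 0 + (-8) + 6 + 0 = -2.
Optimal value attained by: walk 3->0->3->3->0.
Answer: (G^⊗4)[3][0] = -2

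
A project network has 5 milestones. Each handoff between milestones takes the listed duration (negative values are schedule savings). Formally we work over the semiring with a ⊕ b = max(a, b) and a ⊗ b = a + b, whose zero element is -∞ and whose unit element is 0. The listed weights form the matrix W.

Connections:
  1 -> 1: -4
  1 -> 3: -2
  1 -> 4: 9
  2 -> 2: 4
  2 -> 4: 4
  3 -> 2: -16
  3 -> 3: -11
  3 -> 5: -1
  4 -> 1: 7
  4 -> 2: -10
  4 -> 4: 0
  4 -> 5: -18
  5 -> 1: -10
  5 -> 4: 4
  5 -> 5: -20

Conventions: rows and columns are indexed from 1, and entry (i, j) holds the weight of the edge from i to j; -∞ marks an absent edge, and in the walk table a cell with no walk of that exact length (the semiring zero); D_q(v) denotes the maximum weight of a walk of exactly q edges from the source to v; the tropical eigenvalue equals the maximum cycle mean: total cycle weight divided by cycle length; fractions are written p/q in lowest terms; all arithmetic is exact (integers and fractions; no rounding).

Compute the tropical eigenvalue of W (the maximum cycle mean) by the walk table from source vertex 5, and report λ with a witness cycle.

q=0: [-∞, -∞, -∞, -∞, 0]
q=1: [-10, -∞, -∞, 4, -20]
q=2: [11, -6, -12, 4, -14]
q=3: [11, -2, 9, 20, -13]
q=4: [27, 10, 9, 20, 8]
q=5: [27, 14, 25, 36, 8]
Optimal cycle mean attained by: cycle 1->4->1, total 9 + 7, length 2.
Answer: λ = 8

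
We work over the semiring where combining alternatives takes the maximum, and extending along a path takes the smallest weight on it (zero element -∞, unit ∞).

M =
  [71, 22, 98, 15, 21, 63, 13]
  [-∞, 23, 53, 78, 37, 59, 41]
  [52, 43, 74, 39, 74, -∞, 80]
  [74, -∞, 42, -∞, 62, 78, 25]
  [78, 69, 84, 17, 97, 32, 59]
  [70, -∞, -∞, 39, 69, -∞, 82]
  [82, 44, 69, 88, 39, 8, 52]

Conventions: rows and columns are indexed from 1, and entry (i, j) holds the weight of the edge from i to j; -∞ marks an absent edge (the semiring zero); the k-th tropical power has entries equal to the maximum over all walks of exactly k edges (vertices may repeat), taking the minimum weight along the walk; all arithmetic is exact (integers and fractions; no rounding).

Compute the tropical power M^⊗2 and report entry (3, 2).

M^⊗2:
  [71, 43, 74, 39, 74, 63, 80]
  [74, 43, 53, 41, 62, 78, 59]
  [80, 69, 74, 80, 74, 52, 74]
  [71, 62, 74, 39, 69, 63, 78]
  [78, 69, 84, 69, 97, 63, 80]
  [82, 69, 70, 82, 69, 63, 59]
  [74, 44, 82, 52, 69, 78, 69]
Key observation: the optimum is the walk 3->5->2, with weight 74 min 69 = 69.
Optimal value attained by: walk 3->5->2.
Answer: (M^⊗2)[3][2] = 69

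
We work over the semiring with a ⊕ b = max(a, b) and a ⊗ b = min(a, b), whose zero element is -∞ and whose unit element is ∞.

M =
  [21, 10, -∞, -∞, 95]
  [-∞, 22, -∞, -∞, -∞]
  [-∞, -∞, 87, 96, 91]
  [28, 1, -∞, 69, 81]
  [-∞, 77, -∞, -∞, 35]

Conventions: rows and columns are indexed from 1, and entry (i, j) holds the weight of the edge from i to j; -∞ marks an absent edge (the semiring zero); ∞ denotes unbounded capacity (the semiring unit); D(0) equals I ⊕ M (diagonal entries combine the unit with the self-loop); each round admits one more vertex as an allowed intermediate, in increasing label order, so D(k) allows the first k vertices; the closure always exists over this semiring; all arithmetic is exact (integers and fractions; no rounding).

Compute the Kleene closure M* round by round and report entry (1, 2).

D(0):
  [∞, 10, -∞, -∞, 95]
  [-∞, ∞, -∞, -∞, -∞]
  [-∞, -∞, ∞, 96, 91]
  [28, 1, -∞, ∞, 81]
  [-∞, 77, -∞, -∞, ∞]
D(1):
  [∞, 10, -∞, -∞, 95]
  [-∞, ∞, -∞, -∞, -∞]
  [-∞, -∞, ∞, 96, 91]
  [28, 10, -∞, ∞, 81]
  [-∞, 77, -∞, -∞, ∞]
D(2):
  [∞, 10, -∞, -∞, 95]
  [-∞, ∞, -∞, -∞, -∞]
  [-∞, -∞, ∞, 96, 91]
  [28, 10, -∞, ∞, 81]
  [-∞, 77, -∞, -∞, ∞]
D(3):
  [∞, 10, -∞, -∞, 95]
  [-∞, ∞, -∞, -∞, -∞]
  [-∞, -∞, ∞, 96, 91]
  [28, 10, -∞, ∞, 81]
  [-∞, 77, -∞, -∞, ∞]
D(4):
  [∞, 10, -∞, -∞, 95]
  [-∞, ∞, -∞, -∞, -∞]
  [28, 10, ∞, 96, 91]
  [28, 10, -∞, ∞, 81]
  [-∞, 77, -∞, -∞, ∞]
D(5):
  [∞, 77, -∞, -∞, 95]
  [-∞, ∞, -∞, -∞, -∞]
  [28, 77, ∞, 96, 91]
  [28, 77, -∞, ∞, 81]
  [-∞, 77, -∞, -∞, ∞]
Answer: M*[1][2] = 77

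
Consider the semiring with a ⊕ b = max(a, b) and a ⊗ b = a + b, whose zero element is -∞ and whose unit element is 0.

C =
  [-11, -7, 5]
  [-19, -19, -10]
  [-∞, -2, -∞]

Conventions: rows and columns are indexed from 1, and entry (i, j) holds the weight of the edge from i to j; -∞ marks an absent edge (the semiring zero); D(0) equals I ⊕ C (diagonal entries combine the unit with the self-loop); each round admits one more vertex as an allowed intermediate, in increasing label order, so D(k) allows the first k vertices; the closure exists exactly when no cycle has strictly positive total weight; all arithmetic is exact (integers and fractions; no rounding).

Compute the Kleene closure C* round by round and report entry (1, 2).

D(0):
  [0, -7, 5]
  [-19, 0, -10]
  [-∞, -2, 0]
D(1):
  [0, -7, 5]
  [-19, 0, -10]
  [-∞, -2, 0]
D(2):
  [0, -7, 5]
  [-19, 0, -10]
  [-21, -2, 0]
D(3):
  [0, 3, 5]
  [-19, 0, -10]
  [-21, -2, 0]
Answer: C*[1][2] = 3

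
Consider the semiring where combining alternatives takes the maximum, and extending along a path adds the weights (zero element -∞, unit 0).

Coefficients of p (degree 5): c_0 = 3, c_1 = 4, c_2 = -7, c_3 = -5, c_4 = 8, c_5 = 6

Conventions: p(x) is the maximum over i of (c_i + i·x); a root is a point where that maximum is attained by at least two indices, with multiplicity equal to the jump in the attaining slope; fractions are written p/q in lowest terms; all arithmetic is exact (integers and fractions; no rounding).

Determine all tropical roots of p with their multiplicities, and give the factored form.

hull edge (i=0, c=3) to (i=4, c=8): slope 5/4, span 4
hull edge (i=4, c=8) to (i=5, c=6): slope -2, span 1
Factored form: p(x) = 6 ⊗ (x ⊕ (-5/4)) ⊗ (x ⊕ (-5/4)) ⊗ (x ⊕ (-5/4)) ⊗ (x ⊕ (-5/4)) ⊗ (x ⊕ 2)
Answer: roots = -5/4 (mult 4), 2 (mult 1)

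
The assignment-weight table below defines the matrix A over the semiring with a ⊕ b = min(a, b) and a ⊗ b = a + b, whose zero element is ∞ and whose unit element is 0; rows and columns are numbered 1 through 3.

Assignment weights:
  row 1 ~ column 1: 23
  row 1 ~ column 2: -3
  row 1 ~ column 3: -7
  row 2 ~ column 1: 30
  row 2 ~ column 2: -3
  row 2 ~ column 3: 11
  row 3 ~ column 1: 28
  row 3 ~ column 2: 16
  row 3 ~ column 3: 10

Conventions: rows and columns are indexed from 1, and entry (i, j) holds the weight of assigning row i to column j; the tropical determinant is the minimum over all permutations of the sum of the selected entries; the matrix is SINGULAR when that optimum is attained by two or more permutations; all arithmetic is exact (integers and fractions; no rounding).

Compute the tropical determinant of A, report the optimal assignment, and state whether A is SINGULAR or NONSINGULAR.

σ = (1, 2, 3): 23 + (-3) + 10 = 30
σ = (1, 3, 2): 23 + 11 + 16 = 50
σ = (2, 1, 3): (-3) + 30 + 10 = 37
σ = (2, 3, 1): (-3) + 11 + 28 = 36
σ = (3, 1, 2): (-7) + 30 + 16 = 39
σ = (3, 2, 1): (-7) + (-3) + 28 = 18
Optimal value attained by: σ = (3, 2, 1).
Answer: det⊕(A) = 18; verdict: NONSINGULAR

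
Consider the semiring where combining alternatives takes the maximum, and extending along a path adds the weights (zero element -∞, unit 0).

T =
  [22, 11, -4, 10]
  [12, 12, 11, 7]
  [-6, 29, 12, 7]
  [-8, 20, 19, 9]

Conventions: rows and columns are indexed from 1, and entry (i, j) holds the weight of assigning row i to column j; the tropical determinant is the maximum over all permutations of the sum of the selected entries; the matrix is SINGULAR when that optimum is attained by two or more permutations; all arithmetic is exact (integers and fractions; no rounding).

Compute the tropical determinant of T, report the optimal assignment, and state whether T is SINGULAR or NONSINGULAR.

σ = (1, 2, 3, 4): 22 + 12 + 12 + 9 = 55
σ = (1, 2, 4, 3): 22 + 12 + 7 + 19 = 60
σ = (1, 3, 2, 4): 22 + 11 + 29 + 9 = 71
σ = (1, 3, 4, 2): 22 + 11 + 7 + 20 = 60
σ = (1, 4, 2, 3): 22 + 7 + 29 + 19 = 77
σ = (1, 4, 3, 2): 22 + 7 + 12 + 20 = 61
σ = (2, 1, 3, 4): 11 + 12 + 12 + 9 = 44
σ = (2, 1, 4, 3): 11 + 12 + 7 + 19 = 49
σ = (2, 3, 1, 4): 11 + 11 + (-6) + 9 = 25
σ = (2, 3, 4, 1): 11 + 11 + 7 + (-8) = 21
σ = (2, 4, 1, 3): 11 + 7 + (-6) + 19 = 31
σ = (2, 4, 3, 1): 11 + 7 + 12 + (-8) = 22
σ = (3, 1, 2, 4): (-4) + 12 + 29 + 9 = 46
σ = (3, 1, 4, 2): (-4) + 12 + 7 + 20 = 35
σ = (3, 2, 1, 4): (-4) + 12 + (-6) + 9 = 11
σ = (3, 2, 4, 1): (-4) + 12 + 7 + (-8) = 7
σ = (3, 4, 1, 2): (-4) + 7 + (-6) + 20 = 17
σ = (3, 4, 2, 1): (-4) + 7 + 29 + (-8) = 24
σ = (4, 1, 2, 3): 10 + 12 + 29 + 19 = 70
σ = (4, 1, 3, 2): 10 + 12 + 12 + 20 = 54
σ = (4, 2, 1, 3): 10 + 12 + (-6) + 19 = 35
σ = (4, 2, 3, 1): 10 + 12 + 12 + (-8) = 26
σ = (4, 3, 1, 2): 10 + 11 + (-6) + 20 = 35
σ = (4, 3, 2, 1): 10 + 11 + 29 + (-8) = 42
Optimal value attained by: σ = (1, 4, 2, 3).
Answer: det⊕(T) = 77; verdict: NONSINGULAR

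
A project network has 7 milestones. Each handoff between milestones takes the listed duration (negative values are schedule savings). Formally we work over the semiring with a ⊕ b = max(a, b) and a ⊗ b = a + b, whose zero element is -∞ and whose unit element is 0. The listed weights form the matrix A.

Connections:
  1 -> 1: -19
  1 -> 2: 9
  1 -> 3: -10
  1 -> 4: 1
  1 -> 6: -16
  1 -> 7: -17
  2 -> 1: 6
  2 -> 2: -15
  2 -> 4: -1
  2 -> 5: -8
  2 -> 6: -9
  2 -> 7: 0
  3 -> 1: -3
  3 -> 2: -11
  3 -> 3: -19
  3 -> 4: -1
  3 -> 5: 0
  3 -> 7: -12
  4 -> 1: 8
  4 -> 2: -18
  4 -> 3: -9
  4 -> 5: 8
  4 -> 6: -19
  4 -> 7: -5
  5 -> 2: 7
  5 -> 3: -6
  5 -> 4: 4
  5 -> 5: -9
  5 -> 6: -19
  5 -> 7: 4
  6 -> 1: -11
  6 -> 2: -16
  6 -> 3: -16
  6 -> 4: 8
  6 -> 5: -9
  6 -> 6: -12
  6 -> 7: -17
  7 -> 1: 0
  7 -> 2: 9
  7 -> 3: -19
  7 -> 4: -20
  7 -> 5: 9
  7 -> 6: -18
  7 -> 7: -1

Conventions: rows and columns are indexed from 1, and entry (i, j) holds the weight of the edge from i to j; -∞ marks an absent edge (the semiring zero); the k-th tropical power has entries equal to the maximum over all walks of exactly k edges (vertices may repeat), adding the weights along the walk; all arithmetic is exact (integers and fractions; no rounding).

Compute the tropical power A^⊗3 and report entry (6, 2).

A^⊗2:
  [15, -6, -8, 8, 9, 0, 9]
  [7, 15, -4, 7, 9, -10, -1]
  [7, 7, -6, 4, 7, -19, 4]
  [-5, 17, 2, 12, 4, -8, 12]
  [13, 13, -5, 6, 13, -2, 7]
  [16, -2, -1, -4, 16, -11, 3]
  [15, 16, 3, 13, 8, 0, 13]
A^⊗3:
  [16, 24, 5, 16, 18, -1, 13]
  [21, 16, 3, 14, 15, 6, 15]
  [13, 16, 1, 11, 13, -2, 11]
  [23, 21, 3, 16, 21, 8, 17]
  [19, 22, 7, 17, 16, 4, 17]
  [4, 25, 10, 20, 12, 0, 20]
  [22, 24, 5, 16, 22, 7, 16]
Key observation: the optimum is the walk 6->4->1->2, with weight 8 + 8 + 9 = 25.
Optimal value attained by: walk 6->4->1->2.
Answer: (A^⊗3)[6][2] = 25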